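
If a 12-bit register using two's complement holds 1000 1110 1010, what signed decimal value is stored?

MSB is 1, so the value is negative.
Invert: 011100010101. Add 1: 011100010110 = 1814. So the value is −1814.

-1814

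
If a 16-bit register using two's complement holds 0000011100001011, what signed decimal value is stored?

MSB is 0, so the value is non-negative: 0000011100001011 = 1803.

1803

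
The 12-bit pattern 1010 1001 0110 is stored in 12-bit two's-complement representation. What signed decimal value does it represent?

-1386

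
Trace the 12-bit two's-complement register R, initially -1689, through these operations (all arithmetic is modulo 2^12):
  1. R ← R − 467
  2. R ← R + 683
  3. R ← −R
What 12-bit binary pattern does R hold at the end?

010111000001

Start: R = -1689 = 100101100111.
R = -1689 − 467 = -2156; wraps to 1940 = 011110010100
R = 1940 + 683 = 2623; wraps to -1473 = 101000111111
R = −(-1473) = 1473 = 010111000001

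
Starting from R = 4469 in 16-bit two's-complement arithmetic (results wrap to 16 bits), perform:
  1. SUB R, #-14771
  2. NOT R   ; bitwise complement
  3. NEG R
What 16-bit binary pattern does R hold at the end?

Start: R = 4469 = 0001000101110101.
R = 4469 − (-14771) = 19240 = 0100101100101000
R = NOT 0100101100101000 = 1011010011010111 = -19241
R = −(-19241) = 19241 = 0100101100101001

0100101100101001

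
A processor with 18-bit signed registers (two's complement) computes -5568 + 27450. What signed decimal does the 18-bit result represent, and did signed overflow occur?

-5568 → 111110101001000000
27450 → 000110101100111010
  111110101001000000
+ 000110101100111010
= 000101010101111010  (discard carry-out 1)
Result 000101010101111010: MSB = 0 → value 21882.
Addends have opposite signs, so signed overflow cannot occur.

21882; no overflow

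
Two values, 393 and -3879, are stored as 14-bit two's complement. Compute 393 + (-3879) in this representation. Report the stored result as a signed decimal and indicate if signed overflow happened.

393 → 00000110001001
-3879 → 11000011011001
  00000110001001
+ 11000011011001
= 11001001100010
Result 11001001100010: MSB = 1 → 12898 − 16384 = -3486.
Addends have opposite signs, so signed overflow cannot occur.

-3486; no overflow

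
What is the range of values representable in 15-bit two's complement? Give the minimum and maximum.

Minimum: −2^14 = -16384.
Maximum: 2^14 − 1 = 16383.

min = -16384, max = 16383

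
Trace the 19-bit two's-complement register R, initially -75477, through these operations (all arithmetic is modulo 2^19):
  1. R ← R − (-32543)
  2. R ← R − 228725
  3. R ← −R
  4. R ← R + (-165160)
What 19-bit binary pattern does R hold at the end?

0011010000000000011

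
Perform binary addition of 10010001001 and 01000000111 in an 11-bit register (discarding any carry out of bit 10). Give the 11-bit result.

11010010000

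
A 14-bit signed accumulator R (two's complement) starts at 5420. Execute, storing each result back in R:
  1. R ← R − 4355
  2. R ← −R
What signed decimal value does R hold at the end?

Start: R = 5420 = 01010100101100.
R = 5420 − 4355 = 1065 = 00010000101001
R = −(1065) = -1065 = 11101111010111

-1065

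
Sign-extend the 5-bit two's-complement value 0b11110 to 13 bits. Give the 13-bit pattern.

MSB of 11110 is 1; replicate it into the new high bits.
11111111|11110 → 1111111111110 (still -2).

1111111111110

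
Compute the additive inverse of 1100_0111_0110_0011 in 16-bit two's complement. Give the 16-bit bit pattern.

0011100010011101

Invert: 0011100010011100. Add 1: 0011100010011101.
Check: 1100011101100011 = -14493, 0011100010011101 = 14493.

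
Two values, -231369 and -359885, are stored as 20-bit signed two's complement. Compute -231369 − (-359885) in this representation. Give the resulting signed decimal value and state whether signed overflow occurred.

128516; no overflow

-231369 → 11000111100000110111
-359885 → 10101000001000110011
Subtract via negate-and-add: invert 10101000001000110011 + 1 = 01010111110111001101 (i.e. 359885).
  11000111100000110111
+ 01010111110111001101
= 00011111011000000100  (discard carry-out 1)
Result 00011111011000000100: MSB = 0 → value 128516.
Addends (after negating the subtrahend) have opposite signs, so signed overflow cannot occur.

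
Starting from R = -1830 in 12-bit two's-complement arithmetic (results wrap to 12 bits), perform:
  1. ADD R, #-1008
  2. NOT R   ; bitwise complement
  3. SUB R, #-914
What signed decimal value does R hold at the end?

-345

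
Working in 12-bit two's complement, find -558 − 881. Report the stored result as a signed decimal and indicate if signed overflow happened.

-1439; no overflow

-558 → 110111010010
881 → 001101110001
Subtract via negate-and-add: invert 001101110001 + 1 = 110010001111 (i.e. -881).
  110111010010
+ 110010001111
= 101001100001  (discard carry-out 1)
Result 101001100001: MSB = 1 → 2657 − 4096 = -1439.
Both addends (after negating the subtrahend) are negative and so is the stored result: no signed overflow.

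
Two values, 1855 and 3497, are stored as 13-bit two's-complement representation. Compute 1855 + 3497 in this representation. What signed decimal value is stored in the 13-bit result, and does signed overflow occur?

-2840; overflow

1855 → 0011100111111
3497 → 0110110101001
  0011100111111
+ 0110110101001
= 1010011101000
Result 1010011101000: MSB = 1 → 5352 − 8192 = -2840.
Both addends are non-negative but the stored result is negative: signed overflow. The true value 1855 + 3497 = 5352 lies outside [-4096, 4095].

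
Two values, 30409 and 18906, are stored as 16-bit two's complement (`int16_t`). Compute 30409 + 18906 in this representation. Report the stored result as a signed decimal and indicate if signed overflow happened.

30409 → 0111011011001001
18906 → 0100100111011010
  0111011011001001
+ 0100100111011010
= 1100000010100011
Result 1100000010100011: MSB = 1 → 49315 − 65536 = -16221.
Both addends are non-negative but the stored result is negative: signed overflow. The true value 30409 + 18906 = 49315 lies outside [-32768, 32767].

-16221; overflow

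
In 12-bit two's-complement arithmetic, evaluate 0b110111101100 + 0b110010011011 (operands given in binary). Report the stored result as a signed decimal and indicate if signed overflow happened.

-1401; no overflow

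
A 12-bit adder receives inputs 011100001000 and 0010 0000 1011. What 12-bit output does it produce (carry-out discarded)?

100100010011

  011100001000
+ 001000001011
= 100100010011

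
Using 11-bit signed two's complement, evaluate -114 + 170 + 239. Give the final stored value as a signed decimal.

-114 + 170 = 56 (00000111000)
56 + 239 = 295 (00100100111)

295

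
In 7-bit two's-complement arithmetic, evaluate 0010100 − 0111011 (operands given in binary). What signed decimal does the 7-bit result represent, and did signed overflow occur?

0010100 = 20 (signed)
0111011 = 59 (signed)
Subtract via negate-and-add: invert 0111011 + 1 = 1000101 (i.e. -59).
  0010100
+ 1000101
= 1011001
Result 1011001: MSB = 1 → 89 − 128 = -39.
Addends (after negating the subtrahend) have opposite signs, so signed overflow cannot occur.

-39; no overflow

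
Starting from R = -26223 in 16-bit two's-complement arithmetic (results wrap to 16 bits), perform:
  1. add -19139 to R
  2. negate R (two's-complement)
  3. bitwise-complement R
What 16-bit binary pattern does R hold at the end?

Start: R = -26223 = 1001100110010001.
R = -26223 + (-19139) = -45362; wraps to 20174 = 0100111011001110
R = −(20174) = -20174 = 1011000100110010
R = NOT 1011000100110010 = 0100111011001101 = 20173

0100111011001101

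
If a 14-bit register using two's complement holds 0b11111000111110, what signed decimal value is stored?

MSB is 1, so the value is negative.
Unsigned reading: 15934. Subtract 2^14 = 16384: 15934 − 16384 = -450.

-450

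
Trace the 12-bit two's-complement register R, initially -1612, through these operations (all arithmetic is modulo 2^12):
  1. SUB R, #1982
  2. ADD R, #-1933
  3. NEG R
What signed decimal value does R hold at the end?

1431

Start: R = -1612 = 100110110100.
R = -1612 − 1982 = -3594; wraps to 502 = 000111110110
R = 502 + (-1933) = -1431 = 101001101001
R = −(-1431) = 1431 = 010110010111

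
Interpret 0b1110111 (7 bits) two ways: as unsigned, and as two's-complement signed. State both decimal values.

Unsigned: 1110111 = 119.
Signed: MSB=1 → 119 − 128 = -9.

unsigned = 119, signed = -9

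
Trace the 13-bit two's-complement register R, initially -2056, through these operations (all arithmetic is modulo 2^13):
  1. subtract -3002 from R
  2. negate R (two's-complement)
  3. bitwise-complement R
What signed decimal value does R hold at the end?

Start: R = -2056 = 1011111111000.
R = -2056 − (-3002) = 946 = 0001110110010
R = −(946) = -946 = 1110001001110
R = NOT 1110001001110 = 0001110110001 = 945

945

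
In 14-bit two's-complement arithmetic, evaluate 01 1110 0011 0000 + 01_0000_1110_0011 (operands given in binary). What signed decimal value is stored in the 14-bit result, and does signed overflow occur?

-4333; overflow

01 1110 0011 0000 → 01111000110000 = 7728 (signed)
01_0000_1110_0011 → 01000011100011 = 4323 (signed)
  01111000110000
+ 01000011100011
= 10111100010011
Result 10111100010011: MSB = 1 → 12051 − 16384 = -4333.
Both addends are non-negative but the stored result is negative: signed overflow. The true value 7728 + 4323 = 12051 lies outside [-8192, 8191].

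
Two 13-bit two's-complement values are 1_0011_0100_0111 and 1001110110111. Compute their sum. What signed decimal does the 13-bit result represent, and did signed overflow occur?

1_0011_0100_0111 → 1001101000111 = -3257 (signed)
1001110110111 = -3145 (signed)
  1001101000111
+ 1001110110111
= 0011011111110  (discard carry-out 1)
Result 0011011111110: MSB = 0 → value 1790.
Both addends are negative but the stored result is non-negative: signed overflow. The true value -3257 + (-3145) = -6402 lies outside [-4096, 4095].

1790; overflow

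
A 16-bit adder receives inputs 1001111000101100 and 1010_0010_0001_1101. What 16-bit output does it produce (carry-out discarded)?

  1001111000101100
+ 1010001000011101
= 0100000001001001  (discard carry-out 1)

0100000001001001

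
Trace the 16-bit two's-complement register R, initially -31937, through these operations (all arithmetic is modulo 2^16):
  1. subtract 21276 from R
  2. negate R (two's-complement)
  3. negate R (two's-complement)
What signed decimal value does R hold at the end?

12323

Start: R = -31937 = 1000001100111111.
R = -31937 − 21276 = -53213; wraps to 12323 = 0011000000100011
R = −(12323) = -12323 = 1100111111011101
R = −(-12323) = 12323 = 0011000000100011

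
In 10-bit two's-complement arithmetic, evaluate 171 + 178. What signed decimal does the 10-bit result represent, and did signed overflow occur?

171 → 0010101011
178 → 0010110010
  0010101011
+ 0010110010
= 0101011101
Result 0101011101: MSB = 0 → value 349.
Both addends are non-negative and so is the stored result: no signed overflow.

349; no overflow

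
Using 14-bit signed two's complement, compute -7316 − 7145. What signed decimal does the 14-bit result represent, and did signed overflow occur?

1923; overflow

-7316 → 10001101101100
7145 → 01101111101001
Subtract via negate-and-add: invert 01101111101001 + 1 = 10010000010111 (i.e. -7145).
  10001101101100
+ 10010000010111
= 00011110000011  (discard carry-out 1)
Result 00011110000011: MSB = 0 → value 1923.
Both addends (after negating the subtrahend) are negative but the stored result is non-negative: signed overflow. The true value -7316 − 7145 = -14461 lies outside [-8192, 8191].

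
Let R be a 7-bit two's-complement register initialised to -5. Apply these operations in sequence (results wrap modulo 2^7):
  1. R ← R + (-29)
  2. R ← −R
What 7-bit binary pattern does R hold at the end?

0100010

Start: R = -5 = 1111011.
R = -5 + (-29) = -34 = 1011110
R = −(-34) = 34 = 0100010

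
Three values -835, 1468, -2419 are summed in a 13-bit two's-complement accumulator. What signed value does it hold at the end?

-1786

-835 + 1468 = 633 (0001001111001)
633 + (-2419) = -1786 (1100100000110)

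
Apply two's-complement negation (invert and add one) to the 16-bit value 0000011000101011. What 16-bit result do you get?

1111100111010101

Invert: 1111100111010100. Add 1: 1111100111010101.
Check: 0000011000101011 = 1579, 1111100111010101 = -1579.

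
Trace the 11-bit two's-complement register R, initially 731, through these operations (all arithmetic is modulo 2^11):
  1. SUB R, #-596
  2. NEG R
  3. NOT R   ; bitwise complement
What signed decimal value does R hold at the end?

-722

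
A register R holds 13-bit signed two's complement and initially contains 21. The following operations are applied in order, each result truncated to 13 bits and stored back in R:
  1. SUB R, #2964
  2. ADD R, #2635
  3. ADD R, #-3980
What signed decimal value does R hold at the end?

3904

Start: R = 21 = 0000000010101.
R = 21 − 2964 = -2943 = 1010010000001
R = -2943 + 2635 = -308 = 1111011001100
R = -308 + (-3980) = -4288; wraps to 3904 = 0111101000000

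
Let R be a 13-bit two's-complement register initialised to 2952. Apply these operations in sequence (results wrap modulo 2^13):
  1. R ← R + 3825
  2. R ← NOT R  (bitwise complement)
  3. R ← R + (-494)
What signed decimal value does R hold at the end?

920

Start: R = 2952 = 0101110001000.
R = 2952 + 3825 = 6777; wraps to -1415 = 1101001111001
R = NOT 1101001111001 = 0010110000110 = 1414
R = 1414 + (-494) = 920 = 0001110011000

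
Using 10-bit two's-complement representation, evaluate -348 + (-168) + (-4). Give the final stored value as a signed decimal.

-348 + (-168) = -516 → wraps to 508 (0111111100)
508 + (-4) = 504 (0111111000)

504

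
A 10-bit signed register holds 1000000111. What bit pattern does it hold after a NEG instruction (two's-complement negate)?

0111111001

Invert: 0111111000. Add 1: 0111111001.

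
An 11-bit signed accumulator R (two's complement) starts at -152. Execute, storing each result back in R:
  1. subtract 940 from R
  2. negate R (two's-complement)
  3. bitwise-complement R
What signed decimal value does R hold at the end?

Start: R = -152 = 11101101000.
R = -152 − 940 = -1092; wraps to 956 = 01110111100
R = −(956) = -956 = 10001000100
R = NOT 10001000100 = 01110111011 = 955

955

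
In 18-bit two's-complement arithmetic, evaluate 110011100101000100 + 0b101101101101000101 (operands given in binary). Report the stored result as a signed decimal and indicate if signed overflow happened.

110011100101000100 = -50876 (signed)
0b101101101101000101 → 101101101101000101 = -74939 (signed)
  110011100101000100
+ 101101101101000101
= 100001010010001001  (discard carry-out 1)
Result 100001010010001001: MSB = 1 → 136329 − 262144 = -125815.
Both addends are negative and so is the stored result: no signed overflow.

-125815; no overflow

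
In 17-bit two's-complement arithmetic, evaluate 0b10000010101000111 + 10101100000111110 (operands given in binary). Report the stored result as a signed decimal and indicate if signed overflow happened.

23941; overflow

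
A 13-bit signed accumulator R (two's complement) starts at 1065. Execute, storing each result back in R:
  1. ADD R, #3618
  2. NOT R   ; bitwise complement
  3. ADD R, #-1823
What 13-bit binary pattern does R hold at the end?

0011010010101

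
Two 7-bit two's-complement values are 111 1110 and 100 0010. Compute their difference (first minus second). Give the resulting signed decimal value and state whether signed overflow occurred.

60; no overflow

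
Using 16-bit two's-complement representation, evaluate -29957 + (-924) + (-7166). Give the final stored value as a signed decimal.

27489

-29957 + (-924) = -30881 (1000011101011111)
-30881 + (-7166) = -38047 → wraps to 27489 (0110101101100001)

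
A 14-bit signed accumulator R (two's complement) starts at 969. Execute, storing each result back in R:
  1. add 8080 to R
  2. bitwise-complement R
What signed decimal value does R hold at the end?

7334

Start: R = 969 = 00001111001001.
R = 969 + 8080 = 9049; wraps to -7335 = 10001101011001
R = NOT 10001101011001 = 01110010100110 = 7334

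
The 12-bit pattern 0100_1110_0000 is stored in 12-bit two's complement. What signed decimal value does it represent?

1248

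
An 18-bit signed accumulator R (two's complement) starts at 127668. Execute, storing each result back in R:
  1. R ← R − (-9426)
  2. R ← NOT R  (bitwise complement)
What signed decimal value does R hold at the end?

125049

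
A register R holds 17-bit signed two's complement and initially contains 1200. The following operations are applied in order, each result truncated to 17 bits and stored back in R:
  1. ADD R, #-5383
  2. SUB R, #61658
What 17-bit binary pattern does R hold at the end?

01111111011001111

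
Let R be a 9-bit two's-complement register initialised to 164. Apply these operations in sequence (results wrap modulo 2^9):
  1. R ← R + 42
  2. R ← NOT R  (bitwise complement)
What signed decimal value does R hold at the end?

Start: R = 164 = 010100100.
R = 164 + 42 = 206 = 011001110
R = NOT 011001110 = 100110001 = -207

-207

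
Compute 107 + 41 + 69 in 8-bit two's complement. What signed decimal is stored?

-39

107 + 41 = 148 → wraps to -108 (10010100)
-108 + 69 = -39 (11011001)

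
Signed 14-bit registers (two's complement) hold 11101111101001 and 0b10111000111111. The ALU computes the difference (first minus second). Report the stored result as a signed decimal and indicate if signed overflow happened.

11101111101001 = -1047 (signed)
0b10111000111111 → 10111000111111 = -4545 (signed)
Subtract via negate-and-add: invert 10111000111111 + 1 = 01000111000001 (i.e. 4545).
  11101111101001
+ 01000111000001
= 00110110101010  (discard carry-out 1)
Result 00110110101010: MSB = 0 → value 3498.
Addends (after negating the subtrahend) have opposite signs, so signed overflow cannot occur.

3498; no overflow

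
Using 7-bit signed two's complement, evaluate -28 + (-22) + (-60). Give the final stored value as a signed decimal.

-28 + (-22) = -50 (1001110)
-50 + (-60) = -110 → wraps to 18 (0010010)

18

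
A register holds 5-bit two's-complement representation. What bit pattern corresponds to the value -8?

11000

|-8| = 8 = 01000 in 5 bits.
Invert the bits: 10111. Add 1: 11000.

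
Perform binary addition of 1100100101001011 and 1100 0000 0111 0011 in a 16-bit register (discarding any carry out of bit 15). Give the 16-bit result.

1000100110111110

  1100100101001011
+ 1100000001110011
= 1000100110111110  (discard carry-out 1)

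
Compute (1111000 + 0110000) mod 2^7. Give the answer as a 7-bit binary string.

0101000

  1111000
+ 0110000
= 0101000  (discard carry-out 1)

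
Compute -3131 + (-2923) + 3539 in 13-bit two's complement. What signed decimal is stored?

-2515

-3131 + (-2923) = -6054 → wraps to 2138 (0100001011010)
2138 + 3539 = 5677 → wraps to -2515 (1011000101101)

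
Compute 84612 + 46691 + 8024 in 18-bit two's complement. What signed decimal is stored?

-122817

84612 + 46691 = 131303 → wraps to -130841 (100000000011100111)
-130841 + 8024 = -122817 (100010000000111111)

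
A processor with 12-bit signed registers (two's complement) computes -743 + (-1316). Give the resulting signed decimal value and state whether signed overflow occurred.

-743 → 110100011001
-1316 → 101011011100
  110100011001
+ 101011011100
= 011111110101  (discard carry-out 1)
Result 011111110101: MSB = 0 → value 2037.
Both addends are negative but the stored result is non-negative: signed overflow. The true value -743 + (-1316) = -2059 lies outside [-2048, 2047].

2037; overflow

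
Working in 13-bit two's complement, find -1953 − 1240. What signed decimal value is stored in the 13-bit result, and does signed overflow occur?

-3193; no overflow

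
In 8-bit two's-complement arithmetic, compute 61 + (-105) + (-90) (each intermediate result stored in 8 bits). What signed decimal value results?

61 + (-105) = -44 (11010100)
-44 + (-90) = -134 → wraps to 122 (01111010)

122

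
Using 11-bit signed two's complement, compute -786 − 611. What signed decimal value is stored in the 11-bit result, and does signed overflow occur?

651; overflow

-786 → 10011101110
611 → 01001100011
Subtract via negate-and-add: invert 01001100011 + 1 = 10110011101 (i.e. -611).
  10011101110
+ 10110011101
= 01010001011  (discard carry-out 1)
Result 01010001011: MSB = 0 → value 651.
Both addends (after negating the subtrahend) are negative but the stored result is non-negative: signed overflow. The true value -786 − 611 = -1397 lies outside [-1024, 1023].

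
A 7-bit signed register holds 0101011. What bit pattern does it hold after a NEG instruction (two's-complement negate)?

Invert: 1010100. Add 1: 1010101.

1010101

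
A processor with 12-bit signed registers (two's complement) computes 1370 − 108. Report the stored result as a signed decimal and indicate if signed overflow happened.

1262; no overflow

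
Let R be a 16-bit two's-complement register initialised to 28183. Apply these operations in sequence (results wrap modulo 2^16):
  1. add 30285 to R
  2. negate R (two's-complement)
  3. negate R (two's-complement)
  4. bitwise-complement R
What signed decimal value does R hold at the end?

Start: R = 28183 = 0110111000010111.
R = 28183 + 30285 = 58468; wraps to -7068 = 1110010001100100
R = −(-7068) = 7068 = 0001101110011100
R = −(7068) = -7068 = 1110010001100100
R = NOT 1110010001100100 = 0001101110011011 = 7067

7067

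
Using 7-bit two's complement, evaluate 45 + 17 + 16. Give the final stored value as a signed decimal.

45 + 17 = 62 (0111110)
62 + 16 = 78 → wraps to -50 (1001110)

-50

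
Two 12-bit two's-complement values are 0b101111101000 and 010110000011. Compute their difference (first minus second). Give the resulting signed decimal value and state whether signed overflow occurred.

0b101111101000 → 101111101000 = -1048 (signed)
010110000011 = 1411 (signed)
Subtract via negate-and-add: invert 010110000011 + 1 = 101001111101 (i.e. -1411).
  101111101000
+ 101001111101
= 011001100101  (discard carry-out 1)
Result 011001100101: MSB = 0 → value 1637.
Both addends (after negating the subtrahend) are negative but the stored result is non-negative: signed overflow. The true value -1048 − 1411 = -2459 lies outside [-2048, 2047].

1637; overflow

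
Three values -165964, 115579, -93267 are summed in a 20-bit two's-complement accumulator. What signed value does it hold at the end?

-165964 + 115579 = -50385 (11110011101100101111)
-50385 + (-93267) = -143652 (11011100111011011100)

-143652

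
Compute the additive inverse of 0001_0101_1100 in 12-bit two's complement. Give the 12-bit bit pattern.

111010100100

Invert: 111010100011. Add 1: 111010100100.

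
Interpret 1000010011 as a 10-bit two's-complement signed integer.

-493

MSB is 1, so the value is negative.
Unsigned reading: 531. Subtract 2^10 = 1024: 531 − 1024 = -493.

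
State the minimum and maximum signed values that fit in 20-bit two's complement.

Minimum: −2^19 = -524288.
Maximum: 2^19 − 1 = 524287.

min = -524288, max = 524287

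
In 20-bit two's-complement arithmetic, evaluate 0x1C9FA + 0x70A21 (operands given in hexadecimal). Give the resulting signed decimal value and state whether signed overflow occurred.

-469989; overflow

0x1C9FA = 00011100100111111010 = 117242 (signed)
0x70A21 = 01110000101000100001 = 461345 (signed)
  00011100100111111010
+ 01110000101000100001
= 10001101010000011011
Result 10001101010000011011: MSB = 1 → 578587 − 1048576 = -469989.
Both addends are non-negative but the stored result is negative: signed overflow. The true value 117242 + 461345 = 578587 lies outside [-524288, 524287].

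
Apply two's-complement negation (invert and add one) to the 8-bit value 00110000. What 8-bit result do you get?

11010000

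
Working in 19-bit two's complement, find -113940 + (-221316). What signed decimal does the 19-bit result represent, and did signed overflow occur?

-113940 → 1100100001011101100
-221316 → 1001001111101111100
  1100100001011101100
+ 1001001111101111100
= 0101110001001101000  (discard carry-out 1)
Result 0101110001001101000: MSB = 0 → value 189032.
Both addends are negative but the stored result is non-negative: signed overflow. The true value -113940 + (-221316) = -335256 lies outside [-262144, 262143].

189032; overflow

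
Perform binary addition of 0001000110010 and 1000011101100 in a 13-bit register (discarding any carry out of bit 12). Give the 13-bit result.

  0001000110010
+ 1000011101100
= 1001100011110

1001100011110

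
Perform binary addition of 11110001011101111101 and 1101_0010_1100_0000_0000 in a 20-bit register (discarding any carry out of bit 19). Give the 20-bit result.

  11110001011101111101
+ 11010010110000000000
= 11000100001101111101  (discard carry-out 1)

11000100001101111101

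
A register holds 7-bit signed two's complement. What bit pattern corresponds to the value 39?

39 is non-negative, so write it directly in 7 bits: 0100111.

0100111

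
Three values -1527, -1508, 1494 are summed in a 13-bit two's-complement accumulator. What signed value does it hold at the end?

-1541

-1527 + (-1508) = -3035 (1010000100101)
-3035 + 1494 = -1541 (1100111111011)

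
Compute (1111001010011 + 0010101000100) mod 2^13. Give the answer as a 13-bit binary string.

  1111001010011
+ 0010101000100
= 0001110010111  (discard carry-out 1)

0001110010111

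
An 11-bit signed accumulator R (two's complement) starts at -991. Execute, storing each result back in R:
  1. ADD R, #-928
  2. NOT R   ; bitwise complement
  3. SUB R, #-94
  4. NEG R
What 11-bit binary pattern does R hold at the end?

00000100100

Start: R = -991 = 10000100001.
R = -991 + (-928) = -1919; wraps to 129 = 00010000001
R = NOT 00010000001 = 11101111110 = -130
R = -130 − (-94) = -36 = 11111011100
R = −(-36) = 36 = 00000100100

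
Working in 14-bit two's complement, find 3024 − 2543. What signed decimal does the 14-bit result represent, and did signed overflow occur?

3024 → 00101111010000
2543 → 00100111101111
Subtract via negate-and-add: invert 00100111101111 + 1 = 11011000010001 (i.e. -2543).
  00101111010000
+ 11011000010001
= 00000111100001  (discard carry-out 1)
Result 00000111100001: MSB = 0 → value 481.
Addends (after negating the subtrahend) have opposite signs, so signed overflow cannot occur.

481; no overflow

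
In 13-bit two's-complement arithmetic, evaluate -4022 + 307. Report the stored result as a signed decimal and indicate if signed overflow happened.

-3715; no overflow

-4022 → 1000001001010
307 → 0000100110011
  1000001001010
+ 0000100110011
= 1000101111101
Result 1000101111101: MSB = 1 → 4477 − 8192 = -3715.
Addends have opposite signs, so signed overflow cannot occur.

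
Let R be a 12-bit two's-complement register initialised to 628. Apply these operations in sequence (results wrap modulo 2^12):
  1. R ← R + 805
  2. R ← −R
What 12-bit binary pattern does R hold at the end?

101001100111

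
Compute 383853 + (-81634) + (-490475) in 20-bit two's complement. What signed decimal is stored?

-188256

383853 + (-81634) = 302219 (01001001110010001011)
302219 + (-490475) = -188256 (11010010000010100000)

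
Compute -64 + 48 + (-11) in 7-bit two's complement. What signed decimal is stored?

-64 + 48 = -16 (1110000)
-16 + (-11) = -27 (1100101)

-27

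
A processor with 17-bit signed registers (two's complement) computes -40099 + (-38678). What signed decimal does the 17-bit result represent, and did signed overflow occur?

52295; overflow

-40099 → 10110001101011101
-38678 → 10110100011101010
  10110001101011101
+ 10110100011101010
= 01100110001000111  (discard carry-out 1)
Result 01100110001000111: MSB = 0 → value 52295.
Both addends are negative but the stored result is non-negative: signed overflow. The true value -40099 + (-38678) = -78777 lies outside [-65536, 65535].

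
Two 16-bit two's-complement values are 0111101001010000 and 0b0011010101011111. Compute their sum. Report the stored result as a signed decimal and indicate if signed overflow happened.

-20561; overflow

0111101001010000 = 31312 (signed)
0b0011010101011111 → 0011010101011111 = 13663 (signed)
  0111101001010000
+ 0011010101011111
= 1010111110101111
Result 1010111110101111: MSB = 1 → 44975 − 65536 = -20561.
Both addends are non-negative but the stored result is negative: signed overflow. The true value 31312 + 13663 = 44975 lies outside [-32768, 32767].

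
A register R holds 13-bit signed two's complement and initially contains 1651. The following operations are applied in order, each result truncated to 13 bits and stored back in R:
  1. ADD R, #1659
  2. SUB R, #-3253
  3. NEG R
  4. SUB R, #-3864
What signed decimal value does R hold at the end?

-2699

Start: R = 1651 = 0011001110011.
R = 1651 + 1659 = 3310 = 0110011101110
R = 3310 − (-3253) = 6563; wraps to -1629 = 1100110100011
R = −(-1629) = 1629 = 0011001011101
R = 1629 − (-3864) = 5493; wraps to -2699 = 1010101110101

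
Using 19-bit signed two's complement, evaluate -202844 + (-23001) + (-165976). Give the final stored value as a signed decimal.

132467

-202844 + (-23001) = -225845 (1001000110111001011)
-225845 + (-165976) = -391821 → wraps to 132467 (0100000010101110011)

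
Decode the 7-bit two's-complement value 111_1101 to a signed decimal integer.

MSB is 1, so the value is negative.
Invert: 0000010. Add 1: 0000011 = 3. So the value is −3.

-3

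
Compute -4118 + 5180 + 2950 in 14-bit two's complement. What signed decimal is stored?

4012

-4118 + 5180 = 1062 (00010000100110)
1062 + 2950 = 4012 (00111110101100)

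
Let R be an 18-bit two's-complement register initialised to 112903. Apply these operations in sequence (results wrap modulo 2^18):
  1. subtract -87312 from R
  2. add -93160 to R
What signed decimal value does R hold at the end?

Start: R = 112903 = 011011100100000111.
R = 112903 − (-87312) = 200215; wraps to -61929 = 110000111000010111
R = -61929 + (-93160) = -155089; wraps to 107055 = 011010001000101111

107055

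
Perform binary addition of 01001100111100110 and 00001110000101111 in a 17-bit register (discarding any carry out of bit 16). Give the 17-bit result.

  01001100111100110
+ 00001110000101111
= 01011011000010101

01011011000010101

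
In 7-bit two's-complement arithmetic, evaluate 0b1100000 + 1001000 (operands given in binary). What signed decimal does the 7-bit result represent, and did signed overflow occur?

0b1100000 → 1100000 = -32 (signed)
1001000 = -56 (signed)
  1100000
+ 1001000
= 0101000  (discard carry-out 1)
Result 0101000: MSB = 0 → value 40.
Both addends are negative but the stored result is non-negative: signed overflow. The true value -32 + (-56) = -88 lies outside [-64, 63].

40; overflow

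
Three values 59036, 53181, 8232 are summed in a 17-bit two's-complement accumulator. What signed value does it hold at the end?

-10623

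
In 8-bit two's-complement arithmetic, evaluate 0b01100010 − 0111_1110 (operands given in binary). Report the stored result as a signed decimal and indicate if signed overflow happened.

-28; no overflow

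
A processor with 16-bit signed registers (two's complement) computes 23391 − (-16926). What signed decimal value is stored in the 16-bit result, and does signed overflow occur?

23391 → 0101101101011111
-16926 → 1011110111100010
Subtract via negate-and-add: invert 1011110111100010 + 1 = 0100001000011110 (i.e. 16926).
  0101101101011111
+ 0100001000011110
= 1001110101111101
Result 1001110101111101: MSB = 1 → 40317 − 65536 = -25219.
Both addends (after negating the subtrahend) are non-negative but the stored result is negative: signed overflow. The true value 23391 − (-16926) = 40317 lies outside [-32768, 32767].

-25219; overflow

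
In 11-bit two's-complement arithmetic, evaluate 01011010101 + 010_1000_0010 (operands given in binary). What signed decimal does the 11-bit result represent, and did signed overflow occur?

-681; overflow

01011010101 = 725 (signed)
010_1000_0010 → 01010000010 = 642 (signed)
  01011010101
+ 01010000010
= 10101010111
Result 10101010111: MSB = 1 → 1367 − 2048 = -681.
Both addends are non-negative but the stored result is negative: signed overflow. The true value 725 + 642 = 1367 lies outside [-1024, 1023].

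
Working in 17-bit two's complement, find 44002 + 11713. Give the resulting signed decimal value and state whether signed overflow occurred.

44002 → 01010101111100010
11713 → 00010110111000001
  01010101111100010
+ 00010110111000001
= 01101100110100011
Result 01101100110100011: MSB = 0 → value 55715.
Both addends are non-negative and so is the stored result: no signed overflow.

55715; no overflow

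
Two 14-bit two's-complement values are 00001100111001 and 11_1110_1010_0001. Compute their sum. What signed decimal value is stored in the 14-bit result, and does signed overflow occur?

00001100111001 = 825 (signed)
11_1110_1010_0001 → 11111010100001 = -351 (signed)
  00001100111001
+ 11111010100001
= 00000111011010  (discard carry-out 1)
Result 00000111011010: MSB = 0 → value 474.
Addends have opposite signs, so signed overflow cannot occur.

474; no overflow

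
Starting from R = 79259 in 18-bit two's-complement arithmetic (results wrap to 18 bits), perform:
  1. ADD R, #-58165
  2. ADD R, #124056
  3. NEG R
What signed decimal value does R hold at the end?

116994

Start: R = 79259 = 010011010110011011.
R = 79259 + (-58165) = 21094 = 000101001001100110
R = 21094 + 124056 = 145150; wraps to -116994 = 100011011011111110
R = −(-116994) = 116994 = 011100100100000010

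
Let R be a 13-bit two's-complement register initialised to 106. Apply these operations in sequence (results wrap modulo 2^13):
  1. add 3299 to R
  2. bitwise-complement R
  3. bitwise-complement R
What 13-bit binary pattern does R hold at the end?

0110101001101

Start: R = 106 = 0000001101010.
R = 106 + 3299 = 3405 = 0110101001101
R = NOT 0110101001101 = 1001010110010 = -3406
R = NOT 1001010110010 = 0110101001101 = 3405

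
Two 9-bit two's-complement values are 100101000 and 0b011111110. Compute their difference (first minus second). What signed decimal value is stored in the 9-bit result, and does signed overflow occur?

42; overflow

100101000 = -216 (signed)
0b011111110 → 011111110 = 254 (signed)
Subtract via negate-and-add: invert 011111110 + 1 = 100000010 (i.e. -254).
  100101000
+ 100000010
= 000101010  (discard carry-out 1)
Result 000101010: MSB = 0 → value 42.
Both addends (after negating the subtrahend) are negative but the stored result is non-negative: signed overflow. The true value -216 − 254 = -470 lies outside [-256, 255].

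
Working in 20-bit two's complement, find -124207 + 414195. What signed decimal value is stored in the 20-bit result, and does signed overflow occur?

289988; no overflow

-124207 → 11100001101011010001
414195 → 01100101000111110011
  11100001101011010001
+ 01100101000111110011
= 01000110110011000100  (discard carry-out 1)
Result 01000110110011000100: MSB = 0 → value 289988.
Addends have opposite signs, so signed overflow cannot occur.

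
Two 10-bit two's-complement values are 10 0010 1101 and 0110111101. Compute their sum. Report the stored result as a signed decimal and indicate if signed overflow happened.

10 0010 1101 → 1000101101 = -467 (signed)
0110111101 = 445 (signed)
  1000101101
+ 0110111101
= 1111101010
Result 1111101010: MSB = 1 → 1002 − 1024 = -22.
Addends have opposite signs, so signed overflow cannot occur.

-22; no overflow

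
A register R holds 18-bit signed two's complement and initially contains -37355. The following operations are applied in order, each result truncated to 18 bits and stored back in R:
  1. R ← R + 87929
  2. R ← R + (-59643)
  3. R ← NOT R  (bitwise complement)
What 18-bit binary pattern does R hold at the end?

Start: R = -37355 = 110110111000010101.
R = -37355 + 87929 = 50574 = 001100010110001110
R = 50574 + (-59643) = -9069 = 111101110010010011
R = NOT 111101110010010011 = 000010001101101100 = 9068

000010001101101100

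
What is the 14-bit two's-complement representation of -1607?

|-1607| = 1607 = 00011001000111 in 14 bits.
Invert the bits: 11100110111000. Add 1: 11100110111001.
Check: 11100110111001 reads as 14777 − 16384 = -1607.

11100110111001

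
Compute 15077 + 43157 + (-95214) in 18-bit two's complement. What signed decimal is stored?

15077 + 43157 = 58234 (001110001101111010)
58234 + (-95214) = -36980 (110110111110001100)

-36980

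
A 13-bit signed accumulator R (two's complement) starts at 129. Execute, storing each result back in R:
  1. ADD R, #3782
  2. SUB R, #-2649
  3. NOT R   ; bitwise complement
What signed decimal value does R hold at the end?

Start: R = 129 = 0000010000001.
R = 129 + 3782 = 3911 = 0111101000111
R = 3911 − (-2649) = 6560; wraps to -1632 = 1100110100000
R = NOT 1100110100000 = 0011001011111 = 1631

1631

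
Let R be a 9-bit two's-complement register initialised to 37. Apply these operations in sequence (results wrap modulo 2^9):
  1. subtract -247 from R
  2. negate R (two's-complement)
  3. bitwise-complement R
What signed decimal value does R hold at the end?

Start: R = 37 = 000100101.
R = 37 − (-247) = 284; wraps to -228 = 100011100
R = −(-228) = 228 = 011100100
R = NOT 011100100 = 100011011 = -229

-229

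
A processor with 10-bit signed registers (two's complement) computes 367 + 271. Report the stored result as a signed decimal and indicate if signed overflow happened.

367 → 0101101111
271 → 0100001111
  0101101111
+ 0100001111
= 1001111110
Result 1001111110: MSB = 1 → 638 − 1024 = -386.
Both addends are non-negative but the stored result is negative: signed overflow. The true value 367 + 271 = 638 lies outside [-512, 511].

-386; overflow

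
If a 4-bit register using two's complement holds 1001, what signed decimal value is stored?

-7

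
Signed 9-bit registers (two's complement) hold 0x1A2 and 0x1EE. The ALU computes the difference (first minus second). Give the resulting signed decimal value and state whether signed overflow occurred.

-76; no overflow

0x1A2 = 110100010 = -94 (signed)
0x1EE = 111101110 = -18 (signed)
Subtract via negate-and-add: invert 111101110 + 1 = 000010010 (i.e. 18).
  110100010
+ 000010010
= 110110100
Result 110110100: MSB = 1 → 436 − 512 = -76.
Addends (after negating the subtrahend) have opposite signs, so signed overflow cannot occur.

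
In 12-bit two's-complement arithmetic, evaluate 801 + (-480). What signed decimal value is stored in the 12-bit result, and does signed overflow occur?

801 → 001100100001
-480 → 111000100000
  001100100001
+ 111000100000
= 000101000001  (discard carry-out 1)
Result 000101000001: MSB = 0 → value 321.
Addends have opposite signs, so signed overflow cannot occur.

321; no overflow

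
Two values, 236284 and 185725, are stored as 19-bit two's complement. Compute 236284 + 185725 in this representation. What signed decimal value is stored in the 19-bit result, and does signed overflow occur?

236284 → 0111001101011111100
185725 → 0101101010101111101
  0111001101011111100
+ 0101101010101111101
= 1100111000001111001
Result 1100111000001111001: MSB = 1 → 422009 − 524288 = -102279.
Both addends are non-negative but the stored result is negative: signed overflow. The true value 236284 + 185725 = 422009 lies outside [-262144, 262143].

-102279; overflow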